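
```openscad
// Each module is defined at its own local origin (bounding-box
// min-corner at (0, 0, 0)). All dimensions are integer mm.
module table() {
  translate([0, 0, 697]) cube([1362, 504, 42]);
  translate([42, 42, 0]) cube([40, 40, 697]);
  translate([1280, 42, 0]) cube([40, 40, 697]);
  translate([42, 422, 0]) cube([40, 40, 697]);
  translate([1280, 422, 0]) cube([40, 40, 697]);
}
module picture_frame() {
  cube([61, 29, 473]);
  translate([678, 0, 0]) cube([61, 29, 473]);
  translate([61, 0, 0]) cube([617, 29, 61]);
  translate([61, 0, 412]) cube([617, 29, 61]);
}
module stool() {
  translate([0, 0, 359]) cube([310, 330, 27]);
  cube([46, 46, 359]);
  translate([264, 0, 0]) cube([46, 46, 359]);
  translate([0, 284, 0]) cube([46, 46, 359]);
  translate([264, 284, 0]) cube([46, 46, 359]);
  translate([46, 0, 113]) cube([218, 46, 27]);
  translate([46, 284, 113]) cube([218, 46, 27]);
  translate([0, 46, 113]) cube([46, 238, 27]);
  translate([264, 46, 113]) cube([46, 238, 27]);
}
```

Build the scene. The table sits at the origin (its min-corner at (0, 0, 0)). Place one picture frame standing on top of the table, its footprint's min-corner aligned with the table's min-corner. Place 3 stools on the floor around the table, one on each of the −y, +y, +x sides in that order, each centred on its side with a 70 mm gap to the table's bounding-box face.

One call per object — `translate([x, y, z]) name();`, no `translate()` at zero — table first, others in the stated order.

table();
translate([0, 0, 739]) picture_frame();
translate([526, -400, 0]) stool();
translate([526, 574, 0]) stool();
translate([1432, 87, 0]) stool();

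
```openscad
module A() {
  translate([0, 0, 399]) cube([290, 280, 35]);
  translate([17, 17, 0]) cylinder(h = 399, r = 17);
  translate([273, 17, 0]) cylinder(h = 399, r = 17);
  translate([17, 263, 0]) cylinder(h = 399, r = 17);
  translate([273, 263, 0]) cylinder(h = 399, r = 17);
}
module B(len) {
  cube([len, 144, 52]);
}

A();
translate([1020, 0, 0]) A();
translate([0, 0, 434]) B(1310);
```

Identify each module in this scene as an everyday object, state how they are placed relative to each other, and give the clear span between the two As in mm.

A is a stool. B is a beam. A beam spans the tops of two stools. The clear span between the two stools is 730 mm.

Second stool starts at x = 1020; first ends at x = 290; clear span = 1020 − 290 = 730 mm.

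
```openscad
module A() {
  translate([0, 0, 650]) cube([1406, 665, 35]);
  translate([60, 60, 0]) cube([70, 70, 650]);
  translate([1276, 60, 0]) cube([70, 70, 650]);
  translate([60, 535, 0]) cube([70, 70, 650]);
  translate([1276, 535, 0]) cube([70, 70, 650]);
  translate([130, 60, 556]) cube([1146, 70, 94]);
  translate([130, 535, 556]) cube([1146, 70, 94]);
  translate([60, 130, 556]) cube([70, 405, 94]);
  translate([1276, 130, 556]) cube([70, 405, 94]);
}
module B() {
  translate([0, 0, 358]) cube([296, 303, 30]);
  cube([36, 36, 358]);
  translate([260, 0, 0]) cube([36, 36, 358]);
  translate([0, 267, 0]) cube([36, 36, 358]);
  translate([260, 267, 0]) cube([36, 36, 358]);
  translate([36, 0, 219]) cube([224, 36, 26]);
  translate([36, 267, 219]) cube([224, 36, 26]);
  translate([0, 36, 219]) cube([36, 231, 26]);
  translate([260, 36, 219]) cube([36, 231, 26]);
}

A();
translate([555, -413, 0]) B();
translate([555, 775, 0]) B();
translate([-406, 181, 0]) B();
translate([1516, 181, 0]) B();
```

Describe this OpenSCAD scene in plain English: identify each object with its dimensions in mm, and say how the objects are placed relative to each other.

A is a rectangular dining table. The top is 1406×665×35 mm with its upper surface at z = 685 mm. It stands on four 70×70 mm square legs, each inset 60 mm from the nearest pair of top edges, running from the floor to the underside of the top. Four apron rails, 70 mm thick and 94 mm tall, run between adjacent legs with their top edges flush with the underside of the top and their outer faces flush with the legs' outer faces.

B is a four-legged stool. The seat is 296×303 mm, 30 mm thick, top at z = 388 mm. It stands on four square legs, each 36×36 mm in cross-section, from z = 0 to the seat underside, each flush with a corner of the seat. Four stretchers, 36 mm wide and 26 mm tall, connect adjacent legs with their undersides at z = 219 mm, each running between the inner faces of the legs it joins and aligned with the legs' outer faces on the other axis.

Four stools sit around the table at the −y, +y, −x, +x sides.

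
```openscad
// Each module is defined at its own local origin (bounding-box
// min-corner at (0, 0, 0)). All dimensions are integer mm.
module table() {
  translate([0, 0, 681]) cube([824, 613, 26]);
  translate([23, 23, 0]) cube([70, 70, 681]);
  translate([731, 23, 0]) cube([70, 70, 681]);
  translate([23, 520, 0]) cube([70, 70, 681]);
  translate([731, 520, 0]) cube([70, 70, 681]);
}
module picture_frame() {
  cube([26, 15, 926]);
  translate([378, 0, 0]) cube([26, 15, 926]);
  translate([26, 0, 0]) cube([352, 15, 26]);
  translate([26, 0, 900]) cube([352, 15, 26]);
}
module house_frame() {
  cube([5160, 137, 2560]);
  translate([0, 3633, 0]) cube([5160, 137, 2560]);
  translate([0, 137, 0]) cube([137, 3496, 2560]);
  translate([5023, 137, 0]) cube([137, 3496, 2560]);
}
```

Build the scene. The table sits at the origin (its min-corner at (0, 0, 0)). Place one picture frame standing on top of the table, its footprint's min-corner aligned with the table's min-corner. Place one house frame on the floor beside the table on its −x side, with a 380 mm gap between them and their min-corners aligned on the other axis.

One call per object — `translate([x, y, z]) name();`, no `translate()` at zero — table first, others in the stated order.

table();
translate([0, 0, 707]) picture_frame();
translate([-5540, 0, 0]) house_frame();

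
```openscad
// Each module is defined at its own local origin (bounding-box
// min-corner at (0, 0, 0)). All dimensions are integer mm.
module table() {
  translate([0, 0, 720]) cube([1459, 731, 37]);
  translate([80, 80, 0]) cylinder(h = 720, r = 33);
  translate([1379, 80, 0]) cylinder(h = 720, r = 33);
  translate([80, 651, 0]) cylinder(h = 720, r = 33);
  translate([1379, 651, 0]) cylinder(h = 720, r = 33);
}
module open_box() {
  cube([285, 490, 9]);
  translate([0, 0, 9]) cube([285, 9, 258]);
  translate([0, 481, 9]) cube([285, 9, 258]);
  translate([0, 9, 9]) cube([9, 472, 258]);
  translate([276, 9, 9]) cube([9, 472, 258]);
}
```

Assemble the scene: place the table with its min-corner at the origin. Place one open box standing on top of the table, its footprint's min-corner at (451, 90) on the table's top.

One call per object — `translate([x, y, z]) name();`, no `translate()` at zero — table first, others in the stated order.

table();
translate([451, 90, 757]) open_box();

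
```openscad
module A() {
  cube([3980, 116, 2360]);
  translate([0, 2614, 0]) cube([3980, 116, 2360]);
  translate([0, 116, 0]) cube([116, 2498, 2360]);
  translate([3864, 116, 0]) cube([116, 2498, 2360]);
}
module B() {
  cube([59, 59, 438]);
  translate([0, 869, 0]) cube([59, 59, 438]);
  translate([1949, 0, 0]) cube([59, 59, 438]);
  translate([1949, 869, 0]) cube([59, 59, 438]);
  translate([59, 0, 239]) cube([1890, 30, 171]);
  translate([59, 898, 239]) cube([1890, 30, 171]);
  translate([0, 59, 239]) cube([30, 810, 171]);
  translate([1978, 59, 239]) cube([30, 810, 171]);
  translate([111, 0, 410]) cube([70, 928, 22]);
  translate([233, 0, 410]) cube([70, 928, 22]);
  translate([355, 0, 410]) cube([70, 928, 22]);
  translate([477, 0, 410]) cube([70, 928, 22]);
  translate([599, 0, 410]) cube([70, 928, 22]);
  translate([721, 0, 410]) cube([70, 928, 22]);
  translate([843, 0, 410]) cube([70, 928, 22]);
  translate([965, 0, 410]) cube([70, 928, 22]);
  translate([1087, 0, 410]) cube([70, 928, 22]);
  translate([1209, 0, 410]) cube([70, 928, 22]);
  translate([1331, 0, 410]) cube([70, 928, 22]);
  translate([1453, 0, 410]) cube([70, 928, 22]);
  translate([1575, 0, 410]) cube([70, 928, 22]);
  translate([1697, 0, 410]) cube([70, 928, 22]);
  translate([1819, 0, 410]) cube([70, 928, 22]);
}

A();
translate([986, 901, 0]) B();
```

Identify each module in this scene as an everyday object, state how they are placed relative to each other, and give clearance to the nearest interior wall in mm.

A is a house frame. B is a bed frame. The bed frame sits inside the house frame, centred. The clearance to the nearest interior wall is 785 mm.

Clearances: x = 870, y = 785; minimum 785 mm.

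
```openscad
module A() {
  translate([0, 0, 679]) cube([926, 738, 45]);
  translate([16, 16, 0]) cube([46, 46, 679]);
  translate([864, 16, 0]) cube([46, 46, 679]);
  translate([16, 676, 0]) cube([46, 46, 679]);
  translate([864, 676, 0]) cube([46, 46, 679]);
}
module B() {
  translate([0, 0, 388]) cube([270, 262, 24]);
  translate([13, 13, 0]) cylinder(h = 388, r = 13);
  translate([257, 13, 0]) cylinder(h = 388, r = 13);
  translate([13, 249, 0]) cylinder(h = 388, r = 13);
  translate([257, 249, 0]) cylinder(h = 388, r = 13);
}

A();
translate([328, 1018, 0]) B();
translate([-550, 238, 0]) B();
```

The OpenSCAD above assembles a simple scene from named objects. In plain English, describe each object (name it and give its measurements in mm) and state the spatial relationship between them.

A is a table with a 926×738 mm rectangular top, 45 mm thick, top surface at z = 724 mm, supported by four 46×46 mm square legs, each inset 16 mm from the nearest pair of top edges, running from the floor.

B is a simple wooden stool: a rectangular seat 270 mm (x) by 262 mm (y), 24 mm thick, top face at z = 412 mm, on four round legs, each 26 mm in diameter. The legs rest on z = 0, each leg's axis is inset half a diameter from the nearest pair of seat edges (so the leg's bounding box is flush with the corner).

Two stools sit around the table at the +y, −x sides.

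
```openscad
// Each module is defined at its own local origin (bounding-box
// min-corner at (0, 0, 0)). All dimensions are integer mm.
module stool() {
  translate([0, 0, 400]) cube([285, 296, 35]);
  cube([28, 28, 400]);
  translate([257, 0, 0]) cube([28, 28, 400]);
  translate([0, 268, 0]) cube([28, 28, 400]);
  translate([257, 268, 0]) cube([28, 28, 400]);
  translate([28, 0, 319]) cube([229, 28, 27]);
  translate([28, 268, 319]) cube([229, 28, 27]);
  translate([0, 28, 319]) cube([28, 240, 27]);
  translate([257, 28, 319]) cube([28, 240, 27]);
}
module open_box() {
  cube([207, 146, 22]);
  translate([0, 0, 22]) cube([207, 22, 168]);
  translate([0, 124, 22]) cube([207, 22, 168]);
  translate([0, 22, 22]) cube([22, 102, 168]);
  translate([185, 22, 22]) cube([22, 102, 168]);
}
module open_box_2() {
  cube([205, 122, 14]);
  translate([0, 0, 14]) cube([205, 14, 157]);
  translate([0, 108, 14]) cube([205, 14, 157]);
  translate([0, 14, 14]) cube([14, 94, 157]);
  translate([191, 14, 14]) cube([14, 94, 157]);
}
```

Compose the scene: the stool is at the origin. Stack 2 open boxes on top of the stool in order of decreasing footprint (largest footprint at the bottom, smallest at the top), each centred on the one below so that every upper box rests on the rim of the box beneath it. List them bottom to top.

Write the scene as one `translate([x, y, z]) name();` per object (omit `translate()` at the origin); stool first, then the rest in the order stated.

stool();
translate([39, 75, 435]) open_box();
translate([40, 87, 625]) open_box_2();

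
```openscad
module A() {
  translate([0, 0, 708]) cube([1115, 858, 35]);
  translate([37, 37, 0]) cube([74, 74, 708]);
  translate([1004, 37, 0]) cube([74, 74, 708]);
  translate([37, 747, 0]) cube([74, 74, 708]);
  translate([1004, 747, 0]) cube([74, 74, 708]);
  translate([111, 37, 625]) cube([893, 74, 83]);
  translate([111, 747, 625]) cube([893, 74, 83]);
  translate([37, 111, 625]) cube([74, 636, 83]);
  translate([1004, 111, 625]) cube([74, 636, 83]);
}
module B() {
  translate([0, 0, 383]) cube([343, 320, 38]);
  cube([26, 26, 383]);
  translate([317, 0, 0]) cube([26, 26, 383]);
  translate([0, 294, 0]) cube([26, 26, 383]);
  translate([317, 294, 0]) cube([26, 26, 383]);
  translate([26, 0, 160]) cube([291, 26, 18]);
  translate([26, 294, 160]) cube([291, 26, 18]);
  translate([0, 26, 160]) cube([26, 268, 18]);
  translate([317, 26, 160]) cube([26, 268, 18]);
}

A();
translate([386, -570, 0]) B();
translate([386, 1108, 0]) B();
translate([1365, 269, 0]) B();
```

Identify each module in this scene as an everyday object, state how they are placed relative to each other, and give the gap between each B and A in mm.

Each stool's nearest face is 250 mm from the table's bounding box.

A is a table. B is a stool. Three stools sit around the table at the −y, +y, +x sides. The gap between each stool and the table is 250 mm.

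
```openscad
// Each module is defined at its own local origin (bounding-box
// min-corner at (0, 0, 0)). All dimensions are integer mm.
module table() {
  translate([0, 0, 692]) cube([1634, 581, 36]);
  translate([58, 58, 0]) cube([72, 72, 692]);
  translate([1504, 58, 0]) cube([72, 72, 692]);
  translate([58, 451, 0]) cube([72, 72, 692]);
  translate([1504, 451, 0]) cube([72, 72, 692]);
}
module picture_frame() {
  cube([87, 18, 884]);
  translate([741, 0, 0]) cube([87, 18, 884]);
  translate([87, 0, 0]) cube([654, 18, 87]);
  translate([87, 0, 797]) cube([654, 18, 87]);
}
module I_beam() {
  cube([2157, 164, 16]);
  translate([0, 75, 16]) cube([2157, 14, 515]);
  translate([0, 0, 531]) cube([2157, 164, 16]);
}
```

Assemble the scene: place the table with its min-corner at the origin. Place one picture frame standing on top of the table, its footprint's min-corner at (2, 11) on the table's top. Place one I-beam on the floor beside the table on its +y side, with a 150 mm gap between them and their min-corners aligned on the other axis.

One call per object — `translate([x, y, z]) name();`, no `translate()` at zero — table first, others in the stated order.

table();
translate([2, 11, 728]) picture_frame();
translate([0, 731, 0]) I_beam();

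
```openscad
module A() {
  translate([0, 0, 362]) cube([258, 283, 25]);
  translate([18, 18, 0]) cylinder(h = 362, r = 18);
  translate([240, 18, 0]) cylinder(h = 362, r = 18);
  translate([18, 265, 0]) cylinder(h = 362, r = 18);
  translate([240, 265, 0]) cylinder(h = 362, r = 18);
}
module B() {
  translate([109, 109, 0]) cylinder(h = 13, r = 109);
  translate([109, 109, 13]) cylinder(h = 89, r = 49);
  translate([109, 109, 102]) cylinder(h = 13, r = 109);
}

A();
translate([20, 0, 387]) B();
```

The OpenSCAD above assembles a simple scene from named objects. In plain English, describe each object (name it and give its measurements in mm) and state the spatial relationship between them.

A is a four-legged stool. The seat is a 258×283×25 mm slab whose top surface is at z = 387 mm; four round legs, each 36 mm in diameter, run from the floor (z = 0) to the underside of the seat, each leg's axis is inset half a diameter from the nearest pair of seat edges (so the leg's bounding box is flush with the corner).

B is a spool: two coaxial disc flanges of radius 109 mm and thickness 13 mm, joined by a core cylinder of radius 49 mm and height 89 mm. The lower flange rests on z = 0 and the three cylinders share a vertical axis.

The spool is on top of the stool.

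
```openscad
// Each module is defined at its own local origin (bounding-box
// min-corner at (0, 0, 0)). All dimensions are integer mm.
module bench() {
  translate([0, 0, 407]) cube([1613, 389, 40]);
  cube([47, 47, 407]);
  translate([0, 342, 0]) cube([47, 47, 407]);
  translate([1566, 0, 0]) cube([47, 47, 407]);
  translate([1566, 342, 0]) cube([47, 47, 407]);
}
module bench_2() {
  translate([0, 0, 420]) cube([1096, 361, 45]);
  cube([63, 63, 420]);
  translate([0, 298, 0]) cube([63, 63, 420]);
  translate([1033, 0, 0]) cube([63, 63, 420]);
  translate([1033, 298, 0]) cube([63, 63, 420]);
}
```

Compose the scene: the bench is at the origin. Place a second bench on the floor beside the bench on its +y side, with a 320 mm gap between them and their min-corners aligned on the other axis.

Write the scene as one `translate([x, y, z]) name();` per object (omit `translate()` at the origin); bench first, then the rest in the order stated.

bench();
translate([0, 709, 0]) bench_2();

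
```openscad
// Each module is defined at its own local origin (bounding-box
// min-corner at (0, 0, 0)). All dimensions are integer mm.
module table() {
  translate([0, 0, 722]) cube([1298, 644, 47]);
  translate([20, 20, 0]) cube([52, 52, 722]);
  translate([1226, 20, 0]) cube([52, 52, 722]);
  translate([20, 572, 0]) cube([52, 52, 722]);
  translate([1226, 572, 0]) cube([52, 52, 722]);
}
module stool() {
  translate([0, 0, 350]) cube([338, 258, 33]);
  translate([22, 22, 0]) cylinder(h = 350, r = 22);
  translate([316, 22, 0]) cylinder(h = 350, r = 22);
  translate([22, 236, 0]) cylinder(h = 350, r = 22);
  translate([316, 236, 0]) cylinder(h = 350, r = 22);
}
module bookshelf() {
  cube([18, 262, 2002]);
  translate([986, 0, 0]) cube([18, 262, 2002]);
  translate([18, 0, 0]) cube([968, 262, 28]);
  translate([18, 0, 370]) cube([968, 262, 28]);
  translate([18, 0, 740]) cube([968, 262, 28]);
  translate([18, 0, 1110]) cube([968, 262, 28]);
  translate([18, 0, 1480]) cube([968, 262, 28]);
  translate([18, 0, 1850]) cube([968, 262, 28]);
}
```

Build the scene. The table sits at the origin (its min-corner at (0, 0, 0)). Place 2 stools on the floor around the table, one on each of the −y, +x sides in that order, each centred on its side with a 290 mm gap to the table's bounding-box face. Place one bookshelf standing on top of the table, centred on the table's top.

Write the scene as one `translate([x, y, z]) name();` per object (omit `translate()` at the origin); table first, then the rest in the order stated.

table();
translate([480, -548, 0]) stool();
translate([1588, 193, 0]) stool();
translate([147, 191, 769]) bookshelf();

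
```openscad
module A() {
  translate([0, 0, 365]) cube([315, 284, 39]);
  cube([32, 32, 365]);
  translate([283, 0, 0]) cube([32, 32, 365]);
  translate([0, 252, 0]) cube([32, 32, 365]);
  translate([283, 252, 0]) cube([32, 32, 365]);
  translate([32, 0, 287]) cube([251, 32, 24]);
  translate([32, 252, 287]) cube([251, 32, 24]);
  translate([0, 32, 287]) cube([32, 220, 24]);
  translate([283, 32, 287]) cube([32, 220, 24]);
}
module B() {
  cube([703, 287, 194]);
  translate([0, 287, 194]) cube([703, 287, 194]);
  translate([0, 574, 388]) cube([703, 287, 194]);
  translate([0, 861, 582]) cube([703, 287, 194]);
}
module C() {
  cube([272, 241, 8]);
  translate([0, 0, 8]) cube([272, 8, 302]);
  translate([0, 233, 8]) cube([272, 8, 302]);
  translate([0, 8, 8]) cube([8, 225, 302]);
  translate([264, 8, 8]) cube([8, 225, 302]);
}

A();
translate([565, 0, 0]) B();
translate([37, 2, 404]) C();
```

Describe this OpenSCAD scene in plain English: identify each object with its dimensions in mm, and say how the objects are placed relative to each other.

A is a simple wooden stool: a rectangular seat 315 mm (x) by 284 mm (y), 39 mm thick, top face at z = 404 mm, on four square legs, each 32×32 mm in cross-section. The legs rest on z = 0, each flush with a corner of the seat. Four stretchers, 32 mm wide and 24 mm tall, connect adjacent legs with their undersides at z = 287 mm, each running between the inner faces of the legs it joins and aligned with the legs' outer faces on the other axis.

B is a run of 4 identical solid stair steps. Each tread is 703×287 mm and each step block is 194 mm high. Step 1 rests on the floor; step k is offset from step 1 by (k−1)×287 mm in y and (k−1)×194 mm in z.

C is an open-topped rectangular box: outside dimensions 272×241×310 mm, with a uniform wall and base thickness of 8 mm. The base is a full 272×241 slab on the floor; four walls sit on top of the base. The front and back walls (the −y and +y sides) span the full width; the two side walls fit between them.

The staircase is on the floor beside the stool on its +x side. The open box is on top of the stool.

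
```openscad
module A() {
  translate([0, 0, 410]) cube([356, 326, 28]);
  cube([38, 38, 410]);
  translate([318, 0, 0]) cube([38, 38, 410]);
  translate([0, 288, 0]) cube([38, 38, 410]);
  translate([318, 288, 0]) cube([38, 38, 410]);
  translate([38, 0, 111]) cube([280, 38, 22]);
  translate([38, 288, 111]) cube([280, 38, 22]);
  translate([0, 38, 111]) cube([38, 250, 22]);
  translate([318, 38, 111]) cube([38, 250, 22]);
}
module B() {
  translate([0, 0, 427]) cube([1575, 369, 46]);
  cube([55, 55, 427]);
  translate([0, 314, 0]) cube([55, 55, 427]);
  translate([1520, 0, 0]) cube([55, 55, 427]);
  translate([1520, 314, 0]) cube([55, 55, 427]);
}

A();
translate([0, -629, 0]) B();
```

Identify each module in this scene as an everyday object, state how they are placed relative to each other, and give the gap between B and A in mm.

A is a stool. B is a bench. The bench is on the floor beside the stool on its −y side. The gap between the bench and the stool is 260 mm.

The bench's nearest face is 260 mm from the stool's −y face.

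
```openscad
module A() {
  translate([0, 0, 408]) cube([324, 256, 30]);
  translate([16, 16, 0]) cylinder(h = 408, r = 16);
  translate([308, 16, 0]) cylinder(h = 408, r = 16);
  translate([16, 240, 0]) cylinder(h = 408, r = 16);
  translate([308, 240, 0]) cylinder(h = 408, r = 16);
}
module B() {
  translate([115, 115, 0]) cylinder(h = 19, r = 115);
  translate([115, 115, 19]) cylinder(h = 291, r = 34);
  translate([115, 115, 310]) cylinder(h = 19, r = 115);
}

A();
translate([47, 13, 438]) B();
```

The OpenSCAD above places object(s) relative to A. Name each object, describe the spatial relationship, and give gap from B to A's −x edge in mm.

A is a stool. B is a spool. The spool is on top of the stool, centred. The gap from the spool to the stool's −x edge is 47 mm.

The spool's min-x is at 47; the stool's min-x is 0; gap = 47 mm.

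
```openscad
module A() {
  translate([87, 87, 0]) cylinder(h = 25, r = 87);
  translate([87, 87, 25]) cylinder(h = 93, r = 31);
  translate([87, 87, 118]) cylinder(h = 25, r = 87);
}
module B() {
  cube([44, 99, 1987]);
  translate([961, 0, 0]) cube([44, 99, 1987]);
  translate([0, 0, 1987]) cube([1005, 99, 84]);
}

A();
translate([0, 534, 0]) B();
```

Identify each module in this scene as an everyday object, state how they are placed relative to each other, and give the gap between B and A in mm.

The door frame's nearest face is 360 mm from the spool's +y face.

A is a spool. B is a door frame. The door frame is on the floor beside the spool on its +y side. The gap between the door frame and the spool is 360 mm.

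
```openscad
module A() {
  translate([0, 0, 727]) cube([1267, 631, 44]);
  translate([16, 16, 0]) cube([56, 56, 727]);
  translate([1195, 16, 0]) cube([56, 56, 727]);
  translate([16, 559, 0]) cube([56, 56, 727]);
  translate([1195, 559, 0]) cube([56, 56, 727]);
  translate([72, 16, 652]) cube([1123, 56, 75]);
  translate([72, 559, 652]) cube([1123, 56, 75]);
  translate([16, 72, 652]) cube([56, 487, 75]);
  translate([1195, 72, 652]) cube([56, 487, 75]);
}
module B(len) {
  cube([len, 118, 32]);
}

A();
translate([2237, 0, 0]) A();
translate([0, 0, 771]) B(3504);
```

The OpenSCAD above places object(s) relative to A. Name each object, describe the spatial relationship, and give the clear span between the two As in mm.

Second table starts at x = 2237; first ends at x = 1267; clear span = 2237 − 1267 = 970 mm.

A is a table. B is a beam. A beam spans the tops of two tables. The clear span between the two tables is 970 mm.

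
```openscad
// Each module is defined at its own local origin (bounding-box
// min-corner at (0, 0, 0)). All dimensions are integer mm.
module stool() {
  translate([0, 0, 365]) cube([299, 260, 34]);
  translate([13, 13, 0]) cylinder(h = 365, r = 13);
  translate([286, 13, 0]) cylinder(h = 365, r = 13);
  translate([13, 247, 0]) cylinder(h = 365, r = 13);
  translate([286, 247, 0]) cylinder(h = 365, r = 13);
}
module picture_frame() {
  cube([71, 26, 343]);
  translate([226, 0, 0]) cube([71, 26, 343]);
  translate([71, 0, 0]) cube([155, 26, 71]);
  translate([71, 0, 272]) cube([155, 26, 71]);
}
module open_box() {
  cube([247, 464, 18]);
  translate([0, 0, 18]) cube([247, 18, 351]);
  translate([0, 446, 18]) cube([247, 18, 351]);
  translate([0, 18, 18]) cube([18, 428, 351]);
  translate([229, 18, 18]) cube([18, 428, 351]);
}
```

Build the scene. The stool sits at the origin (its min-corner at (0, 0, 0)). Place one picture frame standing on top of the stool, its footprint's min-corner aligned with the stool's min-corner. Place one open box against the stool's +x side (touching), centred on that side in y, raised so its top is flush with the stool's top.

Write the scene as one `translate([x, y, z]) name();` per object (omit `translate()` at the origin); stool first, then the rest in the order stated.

stool();
translate([0, 0, 399]) picture_frame();
translate([299, -102, 30]) open_box();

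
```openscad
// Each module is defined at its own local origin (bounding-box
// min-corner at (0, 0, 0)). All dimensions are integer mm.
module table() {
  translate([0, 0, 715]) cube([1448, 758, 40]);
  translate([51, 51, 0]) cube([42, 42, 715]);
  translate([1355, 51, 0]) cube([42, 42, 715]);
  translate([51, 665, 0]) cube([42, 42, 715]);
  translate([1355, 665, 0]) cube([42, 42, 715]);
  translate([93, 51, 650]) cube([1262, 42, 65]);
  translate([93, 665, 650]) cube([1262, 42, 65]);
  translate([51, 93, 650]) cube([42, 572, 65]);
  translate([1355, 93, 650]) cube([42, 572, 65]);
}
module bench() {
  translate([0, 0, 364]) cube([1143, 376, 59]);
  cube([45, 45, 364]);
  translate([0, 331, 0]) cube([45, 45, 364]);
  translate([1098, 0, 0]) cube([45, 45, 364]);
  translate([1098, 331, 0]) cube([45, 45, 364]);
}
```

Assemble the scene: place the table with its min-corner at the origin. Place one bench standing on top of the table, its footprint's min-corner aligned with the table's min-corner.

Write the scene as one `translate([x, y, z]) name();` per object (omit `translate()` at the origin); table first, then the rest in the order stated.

table();
translate([0, 0, 755]) bench();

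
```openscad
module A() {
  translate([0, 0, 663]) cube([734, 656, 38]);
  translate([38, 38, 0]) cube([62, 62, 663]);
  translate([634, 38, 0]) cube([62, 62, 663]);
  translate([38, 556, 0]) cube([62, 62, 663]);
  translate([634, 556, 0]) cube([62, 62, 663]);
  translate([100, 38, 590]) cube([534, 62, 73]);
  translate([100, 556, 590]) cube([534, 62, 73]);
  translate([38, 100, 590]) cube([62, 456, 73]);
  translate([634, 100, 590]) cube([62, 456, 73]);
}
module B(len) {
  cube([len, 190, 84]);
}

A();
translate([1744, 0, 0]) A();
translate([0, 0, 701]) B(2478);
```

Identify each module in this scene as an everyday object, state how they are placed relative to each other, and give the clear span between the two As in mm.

Second table starts at x = 1744; first ends at x = 734; clear span = 1744 − 734 = 1010 mm.

A is a table. B is a beam. A beam spans the tops of two tables. The clear span between the two tables is 1010 mm.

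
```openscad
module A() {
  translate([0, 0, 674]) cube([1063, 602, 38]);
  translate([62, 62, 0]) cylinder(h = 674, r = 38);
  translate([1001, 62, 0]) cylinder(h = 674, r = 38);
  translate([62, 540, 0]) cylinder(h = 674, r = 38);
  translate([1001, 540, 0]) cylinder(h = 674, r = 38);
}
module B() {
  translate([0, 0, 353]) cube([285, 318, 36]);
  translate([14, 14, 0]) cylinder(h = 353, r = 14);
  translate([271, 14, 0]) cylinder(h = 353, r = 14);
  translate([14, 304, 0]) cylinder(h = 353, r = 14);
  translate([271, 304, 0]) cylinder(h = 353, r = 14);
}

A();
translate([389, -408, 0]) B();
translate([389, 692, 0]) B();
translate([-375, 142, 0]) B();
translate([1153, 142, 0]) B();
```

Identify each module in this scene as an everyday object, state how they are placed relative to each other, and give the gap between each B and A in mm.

Each stool's nearest face is 90 mm from the table's bounding box.

A is a table. B is a stool. Four stools sit around the table at the −y, +y, −x, +x sides. The gap between each stool and the table is 90 mm.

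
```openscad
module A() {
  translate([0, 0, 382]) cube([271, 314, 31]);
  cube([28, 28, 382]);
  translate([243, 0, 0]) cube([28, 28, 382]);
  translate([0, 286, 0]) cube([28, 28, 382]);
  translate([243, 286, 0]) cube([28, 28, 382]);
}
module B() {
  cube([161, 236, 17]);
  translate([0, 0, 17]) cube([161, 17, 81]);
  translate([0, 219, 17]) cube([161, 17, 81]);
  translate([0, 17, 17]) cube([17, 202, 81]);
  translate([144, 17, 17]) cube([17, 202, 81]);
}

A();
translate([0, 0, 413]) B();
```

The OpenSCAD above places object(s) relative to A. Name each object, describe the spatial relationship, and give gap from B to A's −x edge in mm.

A is a stool. B is an open box. The open box is on top of the stool. The gap from the open box to the stool's −x edge is 0 mm.

The open box's min-x is at 0; the stool's min-x is 0; gap = 0 mm.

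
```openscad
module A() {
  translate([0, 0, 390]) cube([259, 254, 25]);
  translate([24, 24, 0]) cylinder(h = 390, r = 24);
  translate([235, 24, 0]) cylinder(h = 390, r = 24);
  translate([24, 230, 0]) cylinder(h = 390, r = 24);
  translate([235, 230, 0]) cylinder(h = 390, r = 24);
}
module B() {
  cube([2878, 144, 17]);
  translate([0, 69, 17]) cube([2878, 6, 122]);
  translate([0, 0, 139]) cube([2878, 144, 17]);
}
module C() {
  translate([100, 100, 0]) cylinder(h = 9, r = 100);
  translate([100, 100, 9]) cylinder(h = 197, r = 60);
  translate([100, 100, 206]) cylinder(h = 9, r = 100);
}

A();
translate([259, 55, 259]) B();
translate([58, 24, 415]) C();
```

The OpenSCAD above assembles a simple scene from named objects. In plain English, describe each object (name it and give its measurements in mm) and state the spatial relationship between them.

A is a four-legged stool. The seat is a 259×254×25 mm slab whose top surface is at z = 415 mm; four round legs, each 48 mm in diameter, run from the floor (z = 0) to the underside of the seat, each leg's axis is inset half a diameter from the nearest pair of seat edges (so the leg's bounding box is flush with the corner).

B is an I-beam lying along x, 2878 mm long. Overall section height 156 mm. Two flanges 144 mm wide (y) and 17 mm thick, one on the floor and one at the top; a web 6 mm thick runs between them, centred on the flange width.

C is a spool: two coaxial disc flanges of radius 100 mm and thickness 9 mm, joined by a core cylinder of radius 60 mm and height 197 mm. The lower flange rests on z = 0 and the three cylinders share a vertical axis.

The I-beam is beside the stool with their tops flush at z = 415. The spool is on top of the stool.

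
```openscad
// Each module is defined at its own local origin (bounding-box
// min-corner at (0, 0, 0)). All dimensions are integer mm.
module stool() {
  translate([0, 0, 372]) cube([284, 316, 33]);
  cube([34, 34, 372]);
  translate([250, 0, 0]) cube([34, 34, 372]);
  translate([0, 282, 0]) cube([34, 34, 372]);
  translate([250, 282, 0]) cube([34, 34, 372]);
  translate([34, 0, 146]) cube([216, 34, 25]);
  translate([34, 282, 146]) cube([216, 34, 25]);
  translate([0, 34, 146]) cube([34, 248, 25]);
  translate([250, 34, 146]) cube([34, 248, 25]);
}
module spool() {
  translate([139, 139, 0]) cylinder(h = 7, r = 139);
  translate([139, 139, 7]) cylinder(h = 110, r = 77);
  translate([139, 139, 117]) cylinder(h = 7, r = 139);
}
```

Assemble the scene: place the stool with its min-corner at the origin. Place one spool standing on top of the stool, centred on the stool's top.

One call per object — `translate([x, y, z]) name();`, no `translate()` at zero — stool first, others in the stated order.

stool();
translate([3, 19, 405]) spool();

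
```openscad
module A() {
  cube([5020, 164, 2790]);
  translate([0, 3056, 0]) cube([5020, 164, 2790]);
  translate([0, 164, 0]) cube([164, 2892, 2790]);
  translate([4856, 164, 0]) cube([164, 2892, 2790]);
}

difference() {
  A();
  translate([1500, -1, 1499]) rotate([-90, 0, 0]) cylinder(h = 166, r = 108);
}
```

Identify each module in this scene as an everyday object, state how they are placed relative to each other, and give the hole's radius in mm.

A is a house frame. The house frame has a circular hole through its front wall. The hole's radius is 108 mm.

The subtracted cylinder has r = 108 mm.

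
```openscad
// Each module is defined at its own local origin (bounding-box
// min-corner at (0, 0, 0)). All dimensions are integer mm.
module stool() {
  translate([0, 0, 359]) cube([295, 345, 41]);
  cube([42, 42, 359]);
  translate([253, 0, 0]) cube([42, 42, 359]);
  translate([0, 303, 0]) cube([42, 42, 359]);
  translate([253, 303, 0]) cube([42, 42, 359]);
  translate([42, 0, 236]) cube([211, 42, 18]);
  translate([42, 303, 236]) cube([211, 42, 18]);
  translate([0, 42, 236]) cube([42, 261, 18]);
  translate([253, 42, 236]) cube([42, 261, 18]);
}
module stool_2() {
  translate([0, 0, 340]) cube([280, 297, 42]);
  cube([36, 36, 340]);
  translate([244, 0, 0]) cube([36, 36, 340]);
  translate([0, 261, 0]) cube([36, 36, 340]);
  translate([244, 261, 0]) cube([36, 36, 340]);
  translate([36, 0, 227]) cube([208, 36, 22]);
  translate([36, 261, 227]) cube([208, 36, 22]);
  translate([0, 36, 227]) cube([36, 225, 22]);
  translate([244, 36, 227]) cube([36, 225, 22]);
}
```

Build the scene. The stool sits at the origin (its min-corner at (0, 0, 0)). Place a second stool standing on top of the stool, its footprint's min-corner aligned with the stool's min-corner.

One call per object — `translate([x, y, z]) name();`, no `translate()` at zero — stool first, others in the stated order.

stool();
translate([0, 0, 400]) stool_2();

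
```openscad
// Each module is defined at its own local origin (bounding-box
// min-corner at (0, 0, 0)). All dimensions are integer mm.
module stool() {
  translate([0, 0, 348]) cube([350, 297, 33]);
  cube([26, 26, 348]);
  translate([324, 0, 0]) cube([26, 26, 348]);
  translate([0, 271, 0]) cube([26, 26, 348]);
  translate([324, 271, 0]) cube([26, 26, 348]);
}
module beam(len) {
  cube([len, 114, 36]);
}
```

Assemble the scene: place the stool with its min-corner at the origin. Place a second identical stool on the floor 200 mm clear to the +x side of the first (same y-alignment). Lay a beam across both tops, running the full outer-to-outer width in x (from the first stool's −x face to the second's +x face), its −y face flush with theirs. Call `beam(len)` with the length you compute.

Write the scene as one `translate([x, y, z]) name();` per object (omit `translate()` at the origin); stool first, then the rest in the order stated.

stool();
translate([550, 0, 0]) stool();
translate([0, 0, 381]) beam(900);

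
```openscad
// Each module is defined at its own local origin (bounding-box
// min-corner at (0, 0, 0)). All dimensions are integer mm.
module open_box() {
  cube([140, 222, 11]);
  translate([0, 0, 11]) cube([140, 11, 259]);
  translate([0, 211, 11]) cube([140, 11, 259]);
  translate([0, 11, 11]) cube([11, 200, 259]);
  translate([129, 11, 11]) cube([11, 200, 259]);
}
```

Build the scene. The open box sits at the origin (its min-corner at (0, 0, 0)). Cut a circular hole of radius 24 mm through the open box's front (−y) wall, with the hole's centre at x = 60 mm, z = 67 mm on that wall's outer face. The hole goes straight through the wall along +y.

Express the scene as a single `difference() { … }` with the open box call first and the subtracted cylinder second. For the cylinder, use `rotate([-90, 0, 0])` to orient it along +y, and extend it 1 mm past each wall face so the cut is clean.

difference() {
  open_box();
  translate([60, -1, 67]) rotate([-90, 0, 0]) cylinder(h = 13, r = 24);
}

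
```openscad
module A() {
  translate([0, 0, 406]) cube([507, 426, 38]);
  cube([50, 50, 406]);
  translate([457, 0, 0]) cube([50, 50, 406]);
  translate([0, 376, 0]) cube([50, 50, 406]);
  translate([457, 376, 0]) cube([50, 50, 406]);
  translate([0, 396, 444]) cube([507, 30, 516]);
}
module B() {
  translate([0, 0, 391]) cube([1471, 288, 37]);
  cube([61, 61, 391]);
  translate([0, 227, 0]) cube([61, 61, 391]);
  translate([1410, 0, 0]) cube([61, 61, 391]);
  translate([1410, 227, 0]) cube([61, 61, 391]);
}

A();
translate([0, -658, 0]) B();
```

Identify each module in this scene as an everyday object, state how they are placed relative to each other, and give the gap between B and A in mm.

A is a chair. B is a bench. The bench is on the floor beside the chair on its −y side. The gap between the bench and the chair is 370 mm.

The bench's nearest face is 370 mm from the chair's −y face.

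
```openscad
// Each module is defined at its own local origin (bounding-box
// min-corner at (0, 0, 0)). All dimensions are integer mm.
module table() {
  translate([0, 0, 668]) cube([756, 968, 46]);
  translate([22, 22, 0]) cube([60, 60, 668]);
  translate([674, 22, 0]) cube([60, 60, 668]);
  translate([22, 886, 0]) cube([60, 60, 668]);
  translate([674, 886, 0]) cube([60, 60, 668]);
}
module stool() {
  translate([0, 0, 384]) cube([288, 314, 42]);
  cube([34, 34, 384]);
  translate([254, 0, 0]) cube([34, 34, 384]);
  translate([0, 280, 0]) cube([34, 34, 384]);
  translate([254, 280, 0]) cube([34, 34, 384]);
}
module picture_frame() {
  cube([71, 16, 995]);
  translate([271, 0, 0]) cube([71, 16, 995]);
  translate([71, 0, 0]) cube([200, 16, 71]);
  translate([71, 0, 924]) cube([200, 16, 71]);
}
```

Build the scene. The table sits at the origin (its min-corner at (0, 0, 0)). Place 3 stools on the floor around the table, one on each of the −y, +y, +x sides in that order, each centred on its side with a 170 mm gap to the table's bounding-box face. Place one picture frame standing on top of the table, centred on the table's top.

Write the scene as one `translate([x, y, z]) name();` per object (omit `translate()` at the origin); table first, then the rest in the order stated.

table();
translate([234, -484, 0]) stool();
translate([234, 1138, 0]) stool();
translate([926, 327, 0]) stool();
translate([207, 476, 714]) picture_frame();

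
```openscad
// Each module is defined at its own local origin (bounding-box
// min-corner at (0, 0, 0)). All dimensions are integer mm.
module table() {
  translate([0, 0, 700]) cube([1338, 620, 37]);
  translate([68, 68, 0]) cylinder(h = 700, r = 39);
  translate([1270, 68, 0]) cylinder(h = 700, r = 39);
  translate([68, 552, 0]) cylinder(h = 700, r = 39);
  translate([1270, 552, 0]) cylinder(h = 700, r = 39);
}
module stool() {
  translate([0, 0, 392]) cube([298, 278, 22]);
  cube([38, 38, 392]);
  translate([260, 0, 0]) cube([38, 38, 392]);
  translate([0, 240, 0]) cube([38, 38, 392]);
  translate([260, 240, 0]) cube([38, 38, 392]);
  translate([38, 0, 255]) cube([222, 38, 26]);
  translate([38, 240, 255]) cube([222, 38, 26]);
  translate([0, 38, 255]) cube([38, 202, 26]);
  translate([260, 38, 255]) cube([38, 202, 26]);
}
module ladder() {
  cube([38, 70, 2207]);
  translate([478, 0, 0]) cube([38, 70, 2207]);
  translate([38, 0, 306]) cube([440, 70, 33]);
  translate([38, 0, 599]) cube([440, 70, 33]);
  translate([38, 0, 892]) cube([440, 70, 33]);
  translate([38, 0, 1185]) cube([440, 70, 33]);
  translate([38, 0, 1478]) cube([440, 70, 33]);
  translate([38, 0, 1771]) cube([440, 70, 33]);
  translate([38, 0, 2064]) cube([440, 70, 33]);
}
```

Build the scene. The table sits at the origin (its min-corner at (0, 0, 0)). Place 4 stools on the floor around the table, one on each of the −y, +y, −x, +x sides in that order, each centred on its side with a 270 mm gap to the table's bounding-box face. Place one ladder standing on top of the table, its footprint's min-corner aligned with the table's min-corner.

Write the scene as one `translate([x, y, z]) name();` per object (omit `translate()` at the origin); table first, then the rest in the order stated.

table();
translate([520, -548, 0]) stool();
translate([520, 890, 0]) stool();
translate([-568, 171, 0]) stool();
translate([1608, 171, 0]) stool();
translate([0, 0, 737]) ladder();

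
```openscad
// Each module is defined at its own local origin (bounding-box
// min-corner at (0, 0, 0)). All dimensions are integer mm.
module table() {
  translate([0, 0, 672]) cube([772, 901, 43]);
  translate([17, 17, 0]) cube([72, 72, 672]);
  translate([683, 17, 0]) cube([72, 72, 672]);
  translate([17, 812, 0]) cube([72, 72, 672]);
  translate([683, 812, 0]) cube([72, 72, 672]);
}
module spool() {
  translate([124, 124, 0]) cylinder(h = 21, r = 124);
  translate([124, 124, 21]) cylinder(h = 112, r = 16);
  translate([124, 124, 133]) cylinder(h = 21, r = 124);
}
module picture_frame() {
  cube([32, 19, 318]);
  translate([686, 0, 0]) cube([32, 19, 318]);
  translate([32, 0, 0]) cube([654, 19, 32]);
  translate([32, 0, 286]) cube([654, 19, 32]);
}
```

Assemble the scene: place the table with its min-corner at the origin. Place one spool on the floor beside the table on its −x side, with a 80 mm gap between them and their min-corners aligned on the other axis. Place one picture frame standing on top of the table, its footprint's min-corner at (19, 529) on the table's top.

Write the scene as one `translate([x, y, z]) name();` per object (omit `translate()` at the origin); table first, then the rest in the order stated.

table();
translate([-328, 0, 0]) spool();
translate([19, 529, 715]) picture_frame();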